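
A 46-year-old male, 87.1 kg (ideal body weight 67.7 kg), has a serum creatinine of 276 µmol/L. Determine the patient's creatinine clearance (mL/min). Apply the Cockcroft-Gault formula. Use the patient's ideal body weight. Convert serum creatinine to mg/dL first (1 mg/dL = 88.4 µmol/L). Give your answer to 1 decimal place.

SCr = 276 / 88.4 = 3.122 mg/dL
CrCl = (140 − 46) × 67.7 / (72 × 3.122) = 6363.8 / 224.78 ≈ 28.3 mL/min

28.3 mL/min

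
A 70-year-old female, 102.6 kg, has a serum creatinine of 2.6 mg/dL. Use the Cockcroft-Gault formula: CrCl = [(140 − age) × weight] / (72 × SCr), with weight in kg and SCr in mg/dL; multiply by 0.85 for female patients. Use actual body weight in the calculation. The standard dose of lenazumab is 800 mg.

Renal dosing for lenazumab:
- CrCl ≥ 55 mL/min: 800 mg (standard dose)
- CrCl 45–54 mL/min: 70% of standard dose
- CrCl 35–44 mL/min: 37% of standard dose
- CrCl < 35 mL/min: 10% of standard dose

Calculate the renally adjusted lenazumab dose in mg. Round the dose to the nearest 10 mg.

80 mg

CrCl = (140 − 70) × 102.6 / (72 × 2.6) × 0.85 = 7182.0 / 187.20 × 0.85 ≈ 32.6 mL/min
CrCl ≈ 33 mL/min → bracket < 35 mL/min.
10% of 800 mg = 80 mg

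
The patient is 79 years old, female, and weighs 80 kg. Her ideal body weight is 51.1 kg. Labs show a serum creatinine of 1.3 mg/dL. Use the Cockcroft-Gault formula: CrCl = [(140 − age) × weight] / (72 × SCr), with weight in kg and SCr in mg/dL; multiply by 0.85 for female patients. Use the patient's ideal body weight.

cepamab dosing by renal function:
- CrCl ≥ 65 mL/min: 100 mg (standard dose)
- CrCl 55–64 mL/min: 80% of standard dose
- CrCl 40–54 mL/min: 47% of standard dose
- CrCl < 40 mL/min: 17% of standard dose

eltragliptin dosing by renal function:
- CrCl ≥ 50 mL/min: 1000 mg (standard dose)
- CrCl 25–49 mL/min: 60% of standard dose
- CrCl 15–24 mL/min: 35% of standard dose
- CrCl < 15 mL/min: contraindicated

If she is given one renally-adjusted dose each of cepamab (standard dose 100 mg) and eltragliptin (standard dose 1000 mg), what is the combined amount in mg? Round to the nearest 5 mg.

615 mg

CrCl = (140 − 79) × 51.1 / (72 × 1.3) × 0.85 = 3117.1 / 93.60 × 0.85 ≈ 28.3 mL/min
CrCl ≈ 28 mL/min.
cepamab: < 40 mL/min → 17% of 100 mg = 17 mg.
eltragliptin: 25–49 mL/min → 60% of 1000 mg = 600 mg.
Total = 17 + 600 = 617 mg.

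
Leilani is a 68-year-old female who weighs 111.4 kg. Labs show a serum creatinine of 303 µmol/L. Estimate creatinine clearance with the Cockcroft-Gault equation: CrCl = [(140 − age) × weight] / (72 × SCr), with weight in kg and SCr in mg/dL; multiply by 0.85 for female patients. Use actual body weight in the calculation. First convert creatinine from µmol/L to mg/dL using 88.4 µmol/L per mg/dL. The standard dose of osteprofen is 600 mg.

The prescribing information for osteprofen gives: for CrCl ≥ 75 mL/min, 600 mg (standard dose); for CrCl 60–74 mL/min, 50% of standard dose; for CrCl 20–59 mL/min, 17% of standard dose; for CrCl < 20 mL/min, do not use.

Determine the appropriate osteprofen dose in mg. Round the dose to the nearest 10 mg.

SCr = 303 / 88.4 = 3.428 mg/dL
CrCl = (140 − 68) × 111.4 / (72 × 3.428) × 0.85 = 8020.8 / 246.82 × 0.85 ≈ 27.6 mL/min
CrCl ≈ 28 mL/min → bracket 20–59 mL/min.
17% of 600 mg = 102 mg → 100 mg

100 mg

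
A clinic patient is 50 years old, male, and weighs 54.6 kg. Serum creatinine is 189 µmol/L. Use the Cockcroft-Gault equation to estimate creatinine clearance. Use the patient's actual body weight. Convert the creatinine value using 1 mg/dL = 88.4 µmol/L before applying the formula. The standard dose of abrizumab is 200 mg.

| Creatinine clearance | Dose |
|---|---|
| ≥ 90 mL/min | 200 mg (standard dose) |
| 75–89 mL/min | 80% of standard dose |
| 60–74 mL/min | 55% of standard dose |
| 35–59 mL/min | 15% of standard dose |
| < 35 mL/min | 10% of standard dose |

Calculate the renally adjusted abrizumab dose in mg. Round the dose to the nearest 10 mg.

SCr = 189 / 88.4 = 2.138 mg/dL
CrCl = (140 − 50) × 54.6 / (72 × 2.138) = 4914.0 / 153.94 ≈ 31.9 mL/min
CrCl ≈ 32 mL/min → bracket < 35 mL/min.
10% of 200 mg = 20 mg

20 mg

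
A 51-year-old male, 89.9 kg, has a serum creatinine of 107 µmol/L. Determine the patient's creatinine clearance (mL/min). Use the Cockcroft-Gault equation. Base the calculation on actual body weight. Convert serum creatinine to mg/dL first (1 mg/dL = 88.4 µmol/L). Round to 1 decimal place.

91.8 mL/min

SCr = 107 / 88.4 = 1.21 mg/dL
CrCl = (140 − 51) × 89.9 / (72 × 1.21) = 8001.1 / 87.12 ≈ 91.8 mL/min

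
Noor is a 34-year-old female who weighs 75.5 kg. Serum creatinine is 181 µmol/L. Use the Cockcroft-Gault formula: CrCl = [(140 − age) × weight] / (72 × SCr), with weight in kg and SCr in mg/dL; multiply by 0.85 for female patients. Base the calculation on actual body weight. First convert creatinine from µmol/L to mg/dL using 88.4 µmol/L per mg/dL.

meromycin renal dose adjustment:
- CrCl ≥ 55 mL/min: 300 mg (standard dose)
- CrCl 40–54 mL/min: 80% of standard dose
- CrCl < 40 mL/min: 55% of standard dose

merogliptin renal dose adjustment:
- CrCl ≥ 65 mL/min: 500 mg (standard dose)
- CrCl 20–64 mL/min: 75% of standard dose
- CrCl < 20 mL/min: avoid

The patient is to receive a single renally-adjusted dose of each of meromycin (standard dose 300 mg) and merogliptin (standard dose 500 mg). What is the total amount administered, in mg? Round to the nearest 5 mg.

615 mg

SCr = 181 / 88.4 = 2.048 mg/dL
CrCl = (140 − 34) × 75.5 / (72 × 2.048) × 0.85 = 8003.0 / 147.46 × 0.85 ≈ 46.1 mL/min
CrCl ≈ 46 mL/min.
meromycin: 40–54 mL/min → 80% of 300 mg = 240 mg.
merogliptin: 20–64 mL/min → 75% of 500 mg = 375 mg.
Total = 240 + 375 = 615 mg.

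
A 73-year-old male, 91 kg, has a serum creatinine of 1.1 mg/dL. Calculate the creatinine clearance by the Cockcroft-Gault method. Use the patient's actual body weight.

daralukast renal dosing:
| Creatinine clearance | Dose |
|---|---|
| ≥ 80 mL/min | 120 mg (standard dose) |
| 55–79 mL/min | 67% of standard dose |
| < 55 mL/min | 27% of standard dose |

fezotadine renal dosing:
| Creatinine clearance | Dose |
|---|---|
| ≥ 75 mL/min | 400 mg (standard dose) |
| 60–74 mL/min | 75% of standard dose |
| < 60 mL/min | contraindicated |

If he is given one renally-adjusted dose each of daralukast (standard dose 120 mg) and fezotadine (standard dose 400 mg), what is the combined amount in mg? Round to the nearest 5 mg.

CrCl = (140 − 73) × 91 / (72 × 1.1) = 6097.0 / 79.20 ≈ 77.0 mL/min
CrCl ≈ 77 mL/min.
daralukast: 55–79 mL/min → 67% of 120 mg = 80.4 mg.
fezotadine: ≥ 75 mL/min → 100% of 400 mg = 400 mg.
Total = 80.4 + 400 = 480.4 mg.

480 mg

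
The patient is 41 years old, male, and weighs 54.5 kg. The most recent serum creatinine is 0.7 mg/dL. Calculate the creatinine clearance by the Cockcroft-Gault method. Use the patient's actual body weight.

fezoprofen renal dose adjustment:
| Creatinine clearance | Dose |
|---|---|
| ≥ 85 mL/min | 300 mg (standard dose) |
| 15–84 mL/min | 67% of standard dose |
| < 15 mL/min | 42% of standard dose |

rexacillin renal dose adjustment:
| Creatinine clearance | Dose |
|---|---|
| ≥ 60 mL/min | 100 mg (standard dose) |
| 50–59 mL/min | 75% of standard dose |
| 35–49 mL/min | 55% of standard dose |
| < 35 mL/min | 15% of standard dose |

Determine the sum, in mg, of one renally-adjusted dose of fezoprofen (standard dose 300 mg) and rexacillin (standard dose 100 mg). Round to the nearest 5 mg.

400 mg

CrCl = (140 − 41) × 54.5 / (72 × 0.7) = 5395.5 / 50.40 ≈ 107.1 mL/min
CrCl ≈ 107 mL/min.
fezoprofen: ≥ 85 mL/min → 100% of 300 mg = 300 mg.
rexacillin: ≥ 60 mL/min → 100% of 100 mg = 100 mg.
Total = 300 + 100 = 400 mg.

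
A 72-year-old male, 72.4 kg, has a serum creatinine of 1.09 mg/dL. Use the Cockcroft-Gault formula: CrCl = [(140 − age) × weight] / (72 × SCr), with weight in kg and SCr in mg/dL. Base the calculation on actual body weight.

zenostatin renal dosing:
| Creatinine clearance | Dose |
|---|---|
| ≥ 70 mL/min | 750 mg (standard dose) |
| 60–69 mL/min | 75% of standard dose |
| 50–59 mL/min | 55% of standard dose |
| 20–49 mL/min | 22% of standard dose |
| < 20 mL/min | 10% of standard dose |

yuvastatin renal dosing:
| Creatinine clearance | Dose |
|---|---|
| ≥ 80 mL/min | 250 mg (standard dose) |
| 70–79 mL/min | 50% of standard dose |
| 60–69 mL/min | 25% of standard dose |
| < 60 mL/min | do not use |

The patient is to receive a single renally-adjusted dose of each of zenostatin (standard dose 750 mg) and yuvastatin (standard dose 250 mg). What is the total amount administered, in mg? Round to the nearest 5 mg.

625 mg

CrCl = (140 − 72) × 72.4 / (72 × 1.09) = 4923.2 / 78.48 ≈ 62.7 mL/min
CrCl ≈ 63 mL/min.
zenostatin: 60–69 mL/min → 75% of 750 mg = 562.5 mg.
yuvastatin: 60–69 mL/min → 25% of 250 mg = 62.5 mg.
Total = 562.5 + 62.5 = 625 mg.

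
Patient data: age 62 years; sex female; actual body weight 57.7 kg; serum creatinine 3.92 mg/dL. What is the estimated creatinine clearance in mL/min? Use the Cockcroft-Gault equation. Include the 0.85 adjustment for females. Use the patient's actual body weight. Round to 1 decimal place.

13.6 mL/min

CrCl = (140 − 62) × 57.7 / (72 × 3.92) × 0.85 = 4500.6 / 282.24 × 0.85 ≈ 13.6 mL/min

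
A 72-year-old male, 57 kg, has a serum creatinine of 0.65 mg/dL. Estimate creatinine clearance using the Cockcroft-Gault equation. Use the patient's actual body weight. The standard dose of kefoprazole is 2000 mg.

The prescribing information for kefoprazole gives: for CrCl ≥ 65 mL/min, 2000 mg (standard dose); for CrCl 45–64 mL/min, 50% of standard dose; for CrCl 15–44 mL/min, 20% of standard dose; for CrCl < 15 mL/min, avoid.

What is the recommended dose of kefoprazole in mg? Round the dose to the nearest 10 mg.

CrCl = (140 − 72) × 57 / (72 × 0.65) = 3876.0 / 46.80 ≈ 82.8 mL/min
CrCl ≈ 83 mL/min → bracket ≥ 65 mL/min.
100% of 2000 mg = 2000 mg

2000 mg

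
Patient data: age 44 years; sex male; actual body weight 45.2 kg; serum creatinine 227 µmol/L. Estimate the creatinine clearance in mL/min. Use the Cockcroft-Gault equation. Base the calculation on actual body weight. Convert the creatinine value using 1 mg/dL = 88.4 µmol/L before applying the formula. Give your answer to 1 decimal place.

23.5 mL/min

SCr = 227 / 88.4 = 2.568 mg/dL
CrCl = (140 − 44) × 45.2 / (72 × 2.568) = 4339.2 / 184.90 ≈ 23.5 mL/min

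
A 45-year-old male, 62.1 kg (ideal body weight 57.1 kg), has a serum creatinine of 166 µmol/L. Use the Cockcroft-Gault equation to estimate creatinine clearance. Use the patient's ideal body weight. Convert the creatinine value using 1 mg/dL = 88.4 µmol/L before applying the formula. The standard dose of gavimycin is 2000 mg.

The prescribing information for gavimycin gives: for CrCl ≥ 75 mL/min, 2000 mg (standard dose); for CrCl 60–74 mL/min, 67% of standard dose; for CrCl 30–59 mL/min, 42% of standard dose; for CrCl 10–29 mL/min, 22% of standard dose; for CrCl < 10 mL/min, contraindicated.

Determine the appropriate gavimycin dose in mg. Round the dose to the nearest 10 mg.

840 mg

SCr = 166 / 88.4 = 1.878 mg/dL
CrCl = (140 − 45) × 57.1 / (72 × 1.878) = 5424.5 / 135.22 ≈ 40.1 mL/min
CrCl ≈ 40 mL/min → bracket 30–59 mL/min.
42% of 2000 mg = 840 mg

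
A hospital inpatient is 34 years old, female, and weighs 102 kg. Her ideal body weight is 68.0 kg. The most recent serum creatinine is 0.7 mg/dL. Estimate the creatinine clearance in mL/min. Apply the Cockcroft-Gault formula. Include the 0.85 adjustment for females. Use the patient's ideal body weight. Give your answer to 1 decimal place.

121.6 mL/min

CrCl = (140 − 34) × 68 / (72 × 0.7) × 0.85 = 7208.0 / 50.40 × 0.85 ≈ 121.6 mL/min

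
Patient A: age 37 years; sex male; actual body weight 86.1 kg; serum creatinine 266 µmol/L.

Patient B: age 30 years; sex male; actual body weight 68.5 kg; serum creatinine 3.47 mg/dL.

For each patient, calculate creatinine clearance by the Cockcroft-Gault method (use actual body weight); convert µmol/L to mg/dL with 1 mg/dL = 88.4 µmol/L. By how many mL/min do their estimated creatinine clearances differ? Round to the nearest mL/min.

Patient A: SCr = 266 / 88.4 = 3.009 mg/dL
Patient A: CrCl = (140 − 37) × 86.1 / (72 × 3.009) = 8868.3 / 216.65 ≈ 40.9 mL/min
Patient B: CrCl = (140 − 30) × 68.5 / (72 × 3.47) = 7535.0 / 249.84 ≈ 30.2 mL/min
|40.9 − 30.2| = 10.7 mL/min

11 mL/min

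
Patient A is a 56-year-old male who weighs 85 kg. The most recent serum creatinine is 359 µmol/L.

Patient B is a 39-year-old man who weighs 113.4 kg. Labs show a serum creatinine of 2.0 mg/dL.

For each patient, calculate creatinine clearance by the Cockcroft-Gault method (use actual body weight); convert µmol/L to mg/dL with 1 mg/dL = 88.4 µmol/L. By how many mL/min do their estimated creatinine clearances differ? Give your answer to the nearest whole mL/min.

Patient A: SCr = 359 / 88.4 = 4.061 mg/dL
Patient A: CrCl = (140 − 56) × 85 / (72 × 4.061) = 7140.0 / 292.39 ≈ 24.4 mL/min
Patient B: CrCl = (140 − 39) × 113.4 / (72 × 2) = 11453.4 / 144.00 ≈ 79.5 mL/min
|24.4 − 79.5| = 55.1 mL/min

55 mL/min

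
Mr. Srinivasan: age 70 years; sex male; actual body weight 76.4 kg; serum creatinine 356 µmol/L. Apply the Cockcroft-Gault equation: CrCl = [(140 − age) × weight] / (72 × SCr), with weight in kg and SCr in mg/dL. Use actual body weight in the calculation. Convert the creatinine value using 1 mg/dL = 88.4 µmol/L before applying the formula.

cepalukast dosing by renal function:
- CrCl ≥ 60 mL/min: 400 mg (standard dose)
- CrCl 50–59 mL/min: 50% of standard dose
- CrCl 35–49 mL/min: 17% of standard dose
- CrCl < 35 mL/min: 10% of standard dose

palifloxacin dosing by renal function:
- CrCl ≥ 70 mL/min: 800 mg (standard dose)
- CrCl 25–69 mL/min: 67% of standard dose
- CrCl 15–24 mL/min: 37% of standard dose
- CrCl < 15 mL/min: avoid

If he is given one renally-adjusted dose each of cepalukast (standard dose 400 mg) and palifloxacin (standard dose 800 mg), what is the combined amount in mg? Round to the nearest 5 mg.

335 mg

SCr = 356 / 88.4 = 4.027 mg/dL
CrCl = (140 − 70) × 76.4 / (72 × 4.027) = 5348.0 / 289.94 ≈ 18.4 mL/min
CrCl ≈ 18 mL/min.
cepalukast: < 35 mL/min → 10% of 400 mg = 40 mg.
palifloxacin: 15–24 mL/min → 37% of 800 mg = 296 mg.
Total = 40 + 296 = 336 mg.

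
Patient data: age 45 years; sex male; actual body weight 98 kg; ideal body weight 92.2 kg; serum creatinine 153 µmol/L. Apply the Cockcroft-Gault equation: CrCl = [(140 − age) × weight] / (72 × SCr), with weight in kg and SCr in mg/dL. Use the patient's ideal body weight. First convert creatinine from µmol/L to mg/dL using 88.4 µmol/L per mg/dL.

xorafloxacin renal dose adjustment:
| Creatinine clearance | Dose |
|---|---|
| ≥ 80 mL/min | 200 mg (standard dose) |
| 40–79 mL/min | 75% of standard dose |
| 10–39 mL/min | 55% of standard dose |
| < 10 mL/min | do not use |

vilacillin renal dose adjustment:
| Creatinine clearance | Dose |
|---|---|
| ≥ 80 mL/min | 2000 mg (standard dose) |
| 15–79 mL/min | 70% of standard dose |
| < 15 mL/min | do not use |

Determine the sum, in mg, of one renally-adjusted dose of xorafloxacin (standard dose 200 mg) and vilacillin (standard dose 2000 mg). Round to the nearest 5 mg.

1550 mg

SCr = 153 / 88.4 = 1.731 mg/dL
CrCl = (140 − 45) × 92.2 / (72 × 1.731) = 8759.0 / 124.63 ≈ 70.3 mL/min
CrCl ≈ 70 mL/min.
xorafloxacin: 40–79 mL/min → 75% of 200 mg = 150 mg.
vilacillin: 15–79 mL/min → 70% of 2000 mg = 1400 mg.
Total = 150 + 1400 = 1550 mg.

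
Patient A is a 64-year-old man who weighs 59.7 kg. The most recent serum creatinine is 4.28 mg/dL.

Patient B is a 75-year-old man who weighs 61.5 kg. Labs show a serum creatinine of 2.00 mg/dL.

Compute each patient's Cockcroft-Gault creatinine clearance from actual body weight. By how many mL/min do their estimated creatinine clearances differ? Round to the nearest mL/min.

Patient A: CrCl = (140 − 64) × 59.7 / (72 × 4.28) = 4537.2 / 308.16 ≈ 14.7 mL/min
Patient B: CrCl = (140 − 75) × 61.5 / (72 × 2) = 3997.5 / 144.00 ≈ 27.8 mL/min
|14.7 − 27.8| = 13.1 mL/min

13 mL/min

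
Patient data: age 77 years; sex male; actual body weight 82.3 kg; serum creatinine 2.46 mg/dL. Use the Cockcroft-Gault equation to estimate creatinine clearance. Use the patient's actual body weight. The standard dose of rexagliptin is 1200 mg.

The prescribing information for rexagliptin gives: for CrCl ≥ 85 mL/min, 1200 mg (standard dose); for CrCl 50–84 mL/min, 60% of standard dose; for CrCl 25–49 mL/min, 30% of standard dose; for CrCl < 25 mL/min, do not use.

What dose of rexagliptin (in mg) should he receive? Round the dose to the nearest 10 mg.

CrCl = (140 − 77) × 82.3 / (72 × 2.46) = 5184.9 / 177.12 ≈ 29.3 mL/min
CrCl ≈ 29 mL/min → bracket 25–49 mL/min.
30% of 1200 mg = 360 mg

360 mg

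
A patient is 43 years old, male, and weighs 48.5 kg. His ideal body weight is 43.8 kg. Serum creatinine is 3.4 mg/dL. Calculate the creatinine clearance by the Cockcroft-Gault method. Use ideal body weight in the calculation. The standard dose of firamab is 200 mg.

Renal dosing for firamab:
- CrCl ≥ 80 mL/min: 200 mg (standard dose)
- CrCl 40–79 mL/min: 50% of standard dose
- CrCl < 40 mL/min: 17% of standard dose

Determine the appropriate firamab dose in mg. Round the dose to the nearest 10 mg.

CrCl = (140 − 43) × 43.8 / (72 × 3.4) = 4248.6 / 244.80 ≈ 17.4 mL/min
CrCl ≈ 17 mL/min → bracket < 40 mL/min.
17% of 200 mg = 34 mg → 30 mg

30 mg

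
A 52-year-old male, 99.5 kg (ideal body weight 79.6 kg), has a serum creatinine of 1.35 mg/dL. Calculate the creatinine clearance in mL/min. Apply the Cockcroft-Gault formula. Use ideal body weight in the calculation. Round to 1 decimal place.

72.1 mL/min

CrCl = (140 − 52) × 79.6 / (72 × 1.35) = 7004.8 / 97.20 ≈ 72.1 mL/min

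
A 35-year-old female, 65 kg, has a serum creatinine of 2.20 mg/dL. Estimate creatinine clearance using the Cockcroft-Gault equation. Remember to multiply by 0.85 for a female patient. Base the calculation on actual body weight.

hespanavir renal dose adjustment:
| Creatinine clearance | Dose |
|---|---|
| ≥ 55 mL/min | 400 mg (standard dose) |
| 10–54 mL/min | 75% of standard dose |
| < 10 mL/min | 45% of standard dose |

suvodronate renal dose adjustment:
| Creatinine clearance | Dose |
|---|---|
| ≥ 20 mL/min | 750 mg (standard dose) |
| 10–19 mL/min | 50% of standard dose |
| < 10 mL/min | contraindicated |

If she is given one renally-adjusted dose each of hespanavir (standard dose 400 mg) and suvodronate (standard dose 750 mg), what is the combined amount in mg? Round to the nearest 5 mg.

1050 mg

CrCl = (140 − 35) × 65 / (72 × 2.2) × 0.85 = 6825.0 / 158.40 × 0.85 ≈ 36.6 mL/min
CrCl ≈ 37 mL/min.
hespanavir: 10–54 mL/min → 75% of 400 mg = 300 mg.
suvodronate: ≥ 20 mL/min → 100% of 750 mg = 750 mg.
Total = 300 + 750 = 1050 mg.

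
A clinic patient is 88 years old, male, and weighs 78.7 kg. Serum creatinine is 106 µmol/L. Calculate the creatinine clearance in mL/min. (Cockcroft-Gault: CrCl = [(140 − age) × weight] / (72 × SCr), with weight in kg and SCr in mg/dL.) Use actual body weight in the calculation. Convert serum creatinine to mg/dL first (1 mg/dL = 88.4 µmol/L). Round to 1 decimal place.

SCr = 106 / 88.4 = 1.199 mg/dL
CrCl = (140 − 88) × 78.7 / (72 × 1.199) = 4092.4 / 86.33 ≈ 47.4 mL/min

47.4 mL/min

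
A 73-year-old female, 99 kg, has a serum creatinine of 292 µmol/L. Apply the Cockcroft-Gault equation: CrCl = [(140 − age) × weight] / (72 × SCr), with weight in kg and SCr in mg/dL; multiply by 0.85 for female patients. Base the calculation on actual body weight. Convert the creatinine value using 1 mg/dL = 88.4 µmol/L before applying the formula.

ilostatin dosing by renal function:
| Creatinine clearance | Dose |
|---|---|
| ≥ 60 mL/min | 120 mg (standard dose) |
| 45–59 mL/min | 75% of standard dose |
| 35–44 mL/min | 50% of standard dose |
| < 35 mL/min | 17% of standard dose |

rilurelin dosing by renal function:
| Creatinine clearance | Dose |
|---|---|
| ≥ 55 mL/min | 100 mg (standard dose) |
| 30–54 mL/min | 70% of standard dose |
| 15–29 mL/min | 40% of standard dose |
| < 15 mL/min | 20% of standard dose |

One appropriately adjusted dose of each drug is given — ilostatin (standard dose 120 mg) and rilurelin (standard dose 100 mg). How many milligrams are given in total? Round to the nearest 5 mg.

60 mg

SCr = 292 / 88.4 = 3.303 mg/dL
CrCl = (140 − 73) × 99 / (72 × 3.303) × 0.85 = 6633.0 / 237.82 × 0.85 ≈ 23.7 mL/min
CrCl ≈ 24 mL/min.
ilostatin: < 35 mL/min → 17% of 120 mg = 20.4 mg.
rilurelin: 15–29 mL/min → 40% of 100 mg = 40 mg.
Total = 20.4 + 40 = 60.4 mg.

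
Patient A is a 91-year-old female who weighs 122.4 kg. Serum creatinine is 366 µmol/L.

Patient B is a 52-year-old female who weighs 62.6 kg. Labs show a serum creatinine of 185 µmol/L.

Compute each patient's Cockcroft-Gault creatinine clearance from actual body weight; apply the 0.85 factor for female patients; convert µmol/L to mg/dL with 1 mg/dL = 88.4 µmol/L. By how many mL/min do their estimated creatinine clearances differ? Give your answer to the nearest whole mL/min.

14 mL/min

Patient A: SCr = 366 / 88.4 = 4.14 mg/dL
Patient A: CrCl = (140 − 91) × 122.4 / (72 × 4.14) × 0.85 = 5997.6 / 298.08 × 0.85 ≈ 17.1 mL/min
Patient B: SCr = 185 / 88.4 = 2.093 mg/dL
Patient B: CrCl = (140 − 52) × 62.6 / (72 × 2.093) × 0.85 = 5508.8 / 150.70 × 0.85 ≈ 31.1 mL/min
|17.1 − 31.1| = 14.0 mL/min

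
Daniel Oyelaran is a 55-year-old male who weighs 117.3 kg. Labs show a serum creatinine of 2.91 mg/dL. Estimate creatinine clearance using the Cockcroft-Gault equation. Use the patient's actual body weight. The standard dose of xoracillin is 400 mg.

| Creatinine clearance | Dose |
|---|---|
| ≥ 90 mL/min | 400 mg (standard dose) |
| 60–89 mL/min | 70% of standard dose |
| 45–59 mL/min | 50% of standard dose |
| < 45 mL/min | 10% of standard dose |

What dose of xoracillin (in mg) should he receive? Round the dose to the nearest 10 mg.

CrCl = (140 − 55) × 117.3 / (72 × 2.91) = 9970.5 / 209.52 ≈ 47.6 mL/min
CrCl ≈ 48 mL/min → bracket 45–59 mL/min.
50% of 400 mg = 200 mg

200 mg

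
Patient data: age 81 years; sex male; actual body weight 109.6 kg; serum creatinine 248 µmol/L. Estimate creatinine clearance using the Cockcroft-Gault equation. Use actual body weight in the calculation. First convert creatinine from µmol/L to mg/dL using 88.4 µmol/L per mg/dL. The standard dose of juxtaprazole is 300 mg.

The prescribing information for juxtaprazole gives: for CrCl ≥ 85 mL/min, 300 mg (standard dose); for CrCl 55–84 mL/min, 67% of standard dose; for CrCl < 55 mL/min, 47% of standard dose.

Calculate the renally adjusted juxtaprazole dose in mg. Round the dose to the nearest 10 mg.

140 mg

SCr = 248 / 88.4 = 2.805 mg/dL
CrCl = (140 − 81) × 109.6 / (72 × 2.805) = 6466.4 / 201.96 ≈ 32.0 mL/min
CrCl ≈ 32 mL/min → bracket < 55 mL/min.
47% of 300 mg = 141 mg → 140 mg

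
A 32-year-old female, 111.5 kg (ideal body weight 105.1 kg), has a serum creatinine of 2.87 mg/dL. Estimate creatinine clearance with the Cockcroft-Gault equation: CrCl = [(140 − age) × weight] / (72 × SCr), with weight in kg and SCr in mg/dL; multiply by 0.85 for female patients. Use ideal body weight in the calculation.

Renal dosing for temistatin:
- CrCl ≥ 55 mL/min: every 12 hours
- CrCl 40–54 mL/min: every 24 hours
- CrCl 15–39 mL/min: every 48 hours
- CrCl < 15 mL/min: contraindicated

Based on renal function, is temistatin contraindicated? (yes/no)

no

CrCl = (140 − 32) × 105.1 / (72 × 2.87) × 0.85 = 11350.8 / 206.64 × 0.85 ≈ 46.7 mL/min
CrCl ≈ 47 mL/min, which is ≥ 15 mL/min.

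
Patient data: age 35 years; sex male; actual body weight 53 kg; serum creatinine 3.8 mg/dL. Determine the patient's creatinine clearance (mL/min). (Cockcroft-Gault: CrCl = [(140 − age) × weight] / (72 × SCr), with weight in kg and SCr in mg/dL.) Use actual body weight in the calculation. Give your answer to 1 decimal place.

CrCl = (140 − 35) × 53 / (72 × 3.8) = 5565.0 / 273.60 ≈ 20.3 mL/min

20.3 mL/min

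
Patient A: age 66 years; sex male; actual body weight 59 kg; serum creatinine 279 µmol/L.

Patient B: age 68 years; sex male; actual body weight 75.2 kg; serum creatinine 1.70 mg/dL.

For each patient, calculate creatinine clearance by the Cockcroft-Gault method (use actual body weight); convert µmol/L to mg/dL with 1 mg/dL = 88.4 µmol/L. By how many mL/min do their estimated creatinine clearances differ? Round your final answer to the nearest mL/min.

Patient A: SCr = 279 / 88.4 = 3.156 mg/dL
Patient A: CrCl = (140 − 66) × 59 / (72 × 3.156) = 4366.0 / 227.23 ≈ 19.2 mL/min
Patient B: CrCl = (140 − 68) × 75.2 / (72 × 1.7) = 5414.4 / 122.40 ≈ 44.2 mL/min
|19.2 − 44.2| = 25.0 mL/min

25 mL/min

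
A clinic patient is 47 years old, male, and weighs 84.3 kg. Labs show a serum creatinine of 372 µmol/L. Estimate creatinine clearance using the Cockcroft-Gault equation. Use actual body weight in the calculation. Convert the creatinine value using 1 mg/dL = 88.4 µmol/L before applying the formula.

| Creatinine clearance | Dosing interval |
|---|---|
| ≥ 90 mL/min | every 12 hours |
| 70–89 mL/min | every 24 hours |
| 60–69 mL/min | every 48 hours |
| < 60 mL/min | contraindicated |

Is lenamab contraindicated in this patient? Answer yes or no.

yes

SCr = 372 / 88.4 = 4.208 mg/dL
CrCl = (140 − 47) × 84.3 / (72 × 4.208) = 7839.9 / 302.98 ≈ 25.9 mL/min
CrCl ≈ 26 mL/min, which is < 60 mL/min.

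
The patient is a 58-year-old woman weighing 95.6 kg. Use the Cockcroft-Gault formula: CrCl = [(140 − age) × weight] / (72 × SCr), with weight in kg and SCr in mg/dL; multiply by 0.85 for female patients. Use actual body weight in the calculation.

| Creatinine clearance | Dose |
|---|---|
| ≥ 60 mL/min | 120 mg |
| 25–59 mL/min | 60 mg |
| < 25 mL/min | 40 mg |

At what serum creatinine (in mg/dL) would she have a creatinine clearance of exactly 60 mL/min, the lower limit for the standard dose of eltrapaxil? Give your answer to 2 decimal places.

1.54 mg/dL

Standard dose requires CrCl ≥ 60 mL/min.
Set (140 − 58) × 95.6 × 0.85 / (72 × SCr) = 60
SCr = (140 − 58) × 95.6 × 0.85 / (72 × 60) = 1.542 mg/dL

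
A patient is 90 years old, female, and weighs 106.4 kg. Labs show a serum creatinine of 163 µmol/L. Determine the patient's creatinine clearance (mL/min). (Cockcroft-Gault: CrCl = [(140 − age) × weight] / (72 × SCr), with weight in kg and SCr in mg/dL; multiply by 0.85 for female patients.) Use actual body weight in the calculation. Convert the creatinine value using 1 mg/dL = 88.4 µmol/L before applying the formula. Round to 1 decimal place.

34.1 mL/min

SCr = 163 / 88.4 = 1.844 mg/dL
CrCl = (140 − 90) × 106.4 / (72 × 1.844) × 0.85 = 5320.0 / 132.77 × 0.85 ≈ 34.1 mL/min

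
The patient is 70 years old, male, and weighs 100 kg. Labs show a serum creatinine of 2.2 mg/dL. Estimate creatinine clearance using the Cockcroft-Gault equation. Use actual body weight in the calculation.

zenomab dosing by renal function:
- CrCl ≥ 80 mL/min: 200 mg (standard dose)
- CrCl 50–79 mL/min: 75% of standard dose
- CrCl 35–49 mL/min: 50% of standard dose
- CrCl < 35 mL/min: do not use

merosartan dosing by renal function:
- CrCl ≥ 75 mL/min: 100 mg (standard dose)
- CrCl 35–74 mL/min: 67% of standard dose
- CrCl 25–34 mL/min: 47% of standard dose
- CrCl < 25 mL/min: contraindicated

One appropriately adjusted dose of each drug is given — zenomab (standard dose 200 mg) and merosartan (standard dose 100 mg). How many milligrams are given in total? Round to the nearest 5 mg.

165 mg

CrCl = (140 − 70) × 100 / (72 × 2.2) = 7000.0 / 158.40 ≈ 44.2 mL/min
CrCl ≈ 44 mL/min.
zenomab: 35–49 mL/min → 50% of 200 mg = 100 mg.
merosartan: 35–74 mL/min → 67% of 100 mg = 67 mg.
Total = 100 + 67 = 167 mg.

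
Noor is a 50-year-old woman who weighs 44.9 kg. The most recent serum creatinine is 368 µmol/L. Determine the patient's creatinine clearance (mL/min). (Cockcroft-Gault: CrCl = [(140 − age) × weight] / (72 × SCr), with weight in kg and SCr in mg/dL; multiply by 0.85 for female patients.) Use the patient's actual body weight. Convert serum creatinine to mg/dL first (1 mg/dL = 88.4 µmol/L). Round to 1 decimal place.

SCr = 368 / 88.4 = 4.163 mg/dL
CrCl = (140 − 50) × 44.9 / (72 × 4.163) × 0.85 = 4041.0 / 299.74 × 0.85 ≈ 11.5 mL/min

11.5 mL/min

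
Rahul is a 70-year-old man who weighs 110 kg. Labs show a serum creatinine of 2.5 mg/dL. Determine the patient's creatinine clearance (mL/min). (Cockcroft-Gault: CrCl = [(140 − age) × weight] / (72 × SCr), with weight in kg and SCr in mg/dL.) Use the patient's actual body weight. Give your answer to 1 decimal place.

CrCl = (140 − 70) × 110 / (72 × 2.5) = 7700.0 / 180.00 ≈ 42.8 mL/min

42.8 mL/min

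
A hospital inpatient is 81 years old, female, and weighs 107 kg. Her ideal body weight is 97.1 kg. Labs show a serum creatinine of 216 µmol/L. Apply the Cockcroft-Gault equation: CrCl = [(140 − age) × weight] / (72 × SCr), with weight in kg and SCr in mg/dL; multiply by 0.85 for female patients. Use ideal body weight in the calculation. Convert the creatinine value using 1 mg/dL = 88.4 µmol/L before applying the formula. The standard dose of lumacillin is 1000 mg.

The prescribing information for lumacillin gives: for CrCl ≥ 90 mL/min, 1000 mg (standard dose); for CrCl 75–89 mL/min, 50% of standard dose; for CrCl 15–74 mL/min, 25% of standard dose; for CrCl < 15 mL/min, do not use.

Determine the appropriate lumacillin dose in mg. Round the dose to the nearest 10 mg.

SCr = 216 / 88.4 = 2.443 mg/dL
CrCl = (140 − 81) × 97.1 / (72 × 2.443) × 0.85 = 5728.9 / 175.90 × 0.85 ≈ 27.7 mL/min
CrCl ≈ 28 mL/min → bracket 15–74 mL/min.
25% of 1000 mg = 250 mg

250 mg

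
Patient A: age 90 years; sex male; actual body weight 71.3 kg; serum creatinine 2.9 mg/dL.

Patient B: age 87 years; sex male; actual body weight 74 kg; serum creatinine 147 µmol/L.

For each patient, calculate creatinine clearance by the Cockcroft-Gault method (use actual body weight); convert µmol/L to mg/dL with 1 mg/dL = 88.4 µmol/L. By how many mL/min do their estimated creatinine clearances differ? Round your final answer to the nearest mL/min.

Patient A: CrCl = (140 − 90) × 71.3 / (72 × 2.9) = 3565.0 / 208.80 ≈ 17.1 mL/min
Patient B: SCr = 147 / 88.4 = 1.663 mg/dL
Patient B: CrCl = (140 − 87) × 74 / (72 × 1.663) = 3922.0 / 119.74 ≈ 32.8 mL/min
|17.1 − 32.8| = 15.7 mL/min

16 mL/min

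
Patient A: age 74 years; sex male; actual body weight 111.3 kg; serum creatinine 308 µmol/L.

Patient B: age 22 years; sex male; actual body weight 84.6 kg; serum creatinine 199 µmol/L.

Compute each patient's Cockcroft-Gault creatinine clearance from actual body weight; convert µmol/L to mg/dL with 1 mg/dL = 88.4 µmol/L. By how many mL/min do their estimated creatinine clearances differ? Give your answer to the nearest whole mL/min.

Patient A: SCr = 308 / 88.4 = 3.484 mg/dL
Patient A: CrCl = (140 − 74) × 111.3 / (72 × 3.484) = 7345.8 / 250.85 ≈ 29.3 mL/min
Patient B: SCr = 199 / 88.4 = 2.251 mg/dL
Patient B: CrCl = (140 − 22) × 84.6 / (72 × 2.251) = 9982.8 / 162.07 ≈ 61.6 mL/min
|29.3 − 61.6| = 32.3 mL/min

32 mL/min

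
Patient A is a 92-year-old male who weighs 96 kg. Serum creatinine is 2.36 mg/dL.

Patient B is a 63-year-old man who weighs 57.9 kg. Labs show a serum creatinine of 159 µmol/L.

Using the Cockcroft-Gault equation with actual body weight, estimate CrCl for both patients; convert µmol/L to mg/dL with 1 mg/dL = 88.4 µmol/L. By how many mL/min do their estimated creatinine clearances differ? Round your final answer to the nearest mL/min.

Patient A: CrCl = (140 − 92) × 96 / (72 × 2.36) = 4608.0 / 169.92 ≈ 27.1 mL/min
Patient B: SCr = 159 / 88.4 = 1.799 mg/dL
Patient B: CrCl = (140 − 63) × 57.9 / (72 × 1.799) = 4458.3 / 129.53 ≈ 34.4 mL/min
|27.1 − 34.4| = 7.3 mL/min

7 mL/min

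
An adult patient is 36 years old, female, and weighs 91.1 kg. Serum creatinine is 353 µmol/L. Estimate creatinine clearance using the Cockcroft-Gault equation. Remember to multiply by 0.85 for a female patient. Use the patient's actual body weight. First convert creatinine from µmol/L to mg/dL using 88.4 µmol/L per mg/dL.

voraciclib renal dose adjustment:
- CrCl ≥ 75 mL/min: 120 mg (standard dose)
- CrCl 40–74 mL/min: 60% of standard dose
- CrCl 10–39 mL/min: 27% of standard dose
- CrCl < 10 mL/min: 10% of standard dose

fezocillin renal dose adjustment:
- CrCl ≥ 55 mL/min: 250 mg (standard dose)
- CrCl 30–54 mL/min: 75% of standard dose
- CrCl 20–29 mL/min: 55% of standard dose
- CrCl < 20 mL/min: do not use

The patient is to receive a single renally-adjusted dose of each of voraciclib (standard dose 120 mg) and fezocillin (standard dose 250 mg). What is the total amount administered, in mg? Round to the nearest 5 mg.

SCr = 353 / 88.4 = 3.993 mg/dL
CrCl = (140 − 36) × 91.1 / (72 × 3.993) × 0.85 = 9474.4 / 287.50 × 0.85 ≈ 28.0 mL/min
CrCl ≈ 28 mL/min.
voraciclib: 10–39 mL/min → 27% of 120 mg = 32.4 mg.
fezocillin: 20–29 mL/min → 55% of 250 mg = 137.5 mg.
Total = 32.4 + 137.5 = 169.9 mg.

170 mg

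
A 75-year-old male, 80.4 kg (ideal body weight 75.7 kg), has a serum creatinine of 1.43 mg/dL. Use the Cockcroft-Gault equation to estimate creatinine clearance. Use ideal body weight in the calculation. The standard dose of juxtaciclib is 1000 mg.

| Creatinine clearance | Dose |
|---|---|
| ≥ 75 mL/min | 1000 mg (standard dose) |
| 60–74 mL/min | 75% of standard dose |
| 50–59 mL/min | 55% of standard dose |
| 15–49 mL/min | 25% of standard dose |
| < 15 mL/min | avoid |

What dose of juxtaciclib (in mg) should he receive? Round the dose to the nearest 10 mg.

CrCl = (140 − 75) × 75.7 / (72 × 1.43) = 4920.5 / 102.96 ≈ 47.8 mL/min
CrCl ≈ 48 mL/min → bracket 15–49 mL/min.
25% of 1000 mg = 250 mg

250 mg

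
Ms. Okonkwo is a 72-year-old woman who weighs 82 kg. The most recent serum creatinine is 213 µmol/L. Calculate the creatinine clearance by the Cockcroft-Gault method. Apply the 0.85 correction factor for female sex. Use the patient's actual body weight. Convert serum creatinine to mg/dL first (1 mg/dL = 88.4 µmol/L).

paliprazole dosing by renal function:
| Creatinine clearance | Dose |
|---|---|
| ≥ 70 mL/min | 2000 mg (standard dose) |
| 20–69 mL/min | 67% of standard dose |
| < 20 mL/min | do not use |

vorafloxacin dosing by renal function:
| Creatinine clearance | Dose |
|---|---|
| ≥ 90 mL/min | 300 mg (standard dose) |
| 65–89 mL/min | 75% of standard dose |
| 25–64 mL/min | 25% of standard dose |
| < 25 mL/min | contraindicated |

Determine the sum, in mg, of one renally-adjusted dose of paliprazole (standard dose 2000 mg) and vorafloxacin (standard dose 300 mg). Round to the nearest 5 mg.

1415 mg

SCr = 213 / 88.4 = 2.41 mg/dL
CrCl = (140 − 72) × 82 / (72 × 2.41) × 0.85 = 5576.0 / 173.52 × 0.85 ≈ 27.3 mL/min
CrCl ≈ 27 mL/min.
paliprazole: 20–69 mL/min → 67% of 2000 mg = 1340 mg.
vorafloxacin: 25–64 mL/min → 25% of 300 mg = 75 mg.
Total = 1340 + 75 = 1415 mg.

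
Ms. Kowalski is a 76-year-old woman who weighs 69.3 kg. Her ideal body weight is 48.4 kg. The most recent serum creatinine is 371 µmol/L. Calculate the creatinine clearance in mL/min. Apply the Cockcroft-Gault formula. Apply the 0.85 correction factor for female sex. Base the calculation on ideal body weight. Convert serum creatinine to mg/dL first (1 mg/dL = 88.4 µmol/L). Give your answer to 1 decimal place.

8.7 mL/min

SCr = 371 / 88.4 = 4.197 mg/dL
CrCl = (140 − 76) × 48.4 / (72 × 4.197) × 0.85 = 3097.6 / 302.18 × 0.85 ≈ 8.7 mL/min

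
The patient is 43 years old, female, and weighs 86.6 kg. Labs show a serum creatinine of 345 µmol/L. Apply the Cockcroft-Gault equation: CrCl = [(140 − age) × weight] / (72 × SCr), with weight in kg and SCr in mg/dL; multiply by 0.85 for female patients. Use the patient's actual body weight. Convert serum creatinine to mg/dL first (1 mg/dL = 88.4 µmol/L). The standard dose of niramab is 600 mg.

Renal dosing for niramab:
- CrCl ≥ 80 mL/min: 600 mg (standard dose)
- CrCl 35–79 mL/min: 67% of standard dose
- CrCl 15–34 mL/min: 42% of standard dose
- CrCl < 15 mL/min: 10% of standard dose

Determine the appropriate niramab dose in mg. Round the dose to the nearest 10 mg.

250 mg

SCr = 345 / 88.4 = 3.903 mg/dL
CrCl = (140 − 43) × 86.6 / (72 × 3.903) × 0.85 = 8400.2 / 281.02 × 0.85 ≈ 25.4 mL/min
CrCl ≈ 25 mL/min → bracket 15–34 mL/min.
42% of 600 mg = 252 mg → 250 mg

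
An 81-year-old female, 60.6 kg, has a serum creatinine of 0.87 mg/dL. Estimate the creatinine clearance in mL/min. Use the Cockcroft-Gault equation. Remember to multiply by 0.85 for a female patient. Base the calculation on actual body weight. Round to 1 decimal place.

CrCl = (140 − 81) × 60.6 / (72 × 0.87) × 0.85 = 3575.4 / 62.64 × 0.85 ≈ 48.5 mL/min

48.5 mL/min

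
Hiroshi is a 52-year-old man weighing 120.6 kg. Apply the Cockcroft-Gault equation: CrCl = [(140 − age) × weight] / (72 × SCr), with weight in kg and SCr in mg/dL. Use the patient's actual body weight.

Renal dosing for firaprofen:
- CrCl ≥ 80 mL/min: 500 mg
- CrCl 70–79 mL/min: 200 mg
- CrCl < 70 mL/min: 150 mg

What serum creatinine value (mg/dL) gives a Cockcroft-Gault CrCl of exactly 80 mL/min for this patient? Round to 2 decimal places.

Standard dose requires CrCl ≥ 80 mL/min.
Set (140 − 52) × 120.6 / (72 × SCr) = 80
SCr = (140 − 52) × 120.6 / (72 × 80) = 1.842 mg/dL

1.84 mg/dL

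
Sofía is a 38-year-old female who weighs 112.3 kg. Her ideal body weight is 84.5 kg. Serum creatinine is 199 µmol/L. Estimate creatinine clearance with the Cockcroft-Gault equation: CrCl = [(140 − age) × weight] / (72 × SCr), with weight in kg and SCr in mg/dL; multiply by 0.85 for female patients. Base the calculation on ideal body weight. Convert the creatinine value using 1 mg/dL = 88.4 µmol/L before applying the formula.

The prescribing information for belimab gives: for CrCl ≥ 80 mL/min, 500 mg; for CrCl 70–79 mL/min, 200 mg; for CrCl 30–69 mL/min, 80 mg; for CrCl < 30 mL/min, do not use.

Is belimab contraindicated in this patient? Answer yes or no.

no

SCr = 199 / 88.4 = 2.251 mg/dL
CrCl = (140 − 38) × 84.5 / (72 × 2.251) × 0.85 = 8619.0 / 162.07 × 0.85 ≈ 45.2 mL/min
CrCl ≈ 45 mL/min, which is ≥ 30 mL/min.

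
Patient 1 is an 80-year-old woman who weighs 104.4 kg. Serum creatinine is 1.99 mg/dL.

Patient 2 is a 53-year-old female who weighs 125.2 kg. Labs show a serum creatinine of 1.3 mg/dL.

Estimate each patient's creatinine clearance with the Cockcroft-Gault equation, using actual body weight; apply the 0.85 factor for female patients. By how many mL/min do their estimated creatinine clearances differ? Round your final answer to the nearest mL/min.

62 mL/min

Patient 1: CrCl = (140 − 80) × 104.4 / (72 × 1.99) × 0.85 = 6264.0 / 143.28 × 0.85 ≈ 37.2 mL/min
Patient 2: CrCl = (140 − 53) × 125.2 / (72 × 1.3) × 0.85 = 10892.4 / 93.60 × 0.85 ≈ 98.9 mL/min
|37.2 − 98.9| = 61.7 mL/min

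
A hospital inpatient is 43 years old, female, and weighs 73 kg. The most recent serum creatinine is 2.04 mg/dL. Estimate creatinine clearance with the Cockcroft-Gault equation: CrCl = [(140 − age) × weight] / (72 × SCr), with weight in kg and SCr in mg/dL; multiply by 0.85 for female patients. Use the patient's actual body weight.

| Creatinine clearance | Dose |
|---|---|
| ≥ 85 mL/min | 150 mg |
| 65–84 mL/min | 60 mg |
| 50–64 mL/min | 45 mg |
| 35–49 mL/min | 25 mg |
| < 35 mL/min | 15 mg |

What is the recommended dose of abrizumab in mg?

CrCl = (140 − 43) × 73 / (72 × 2.04) × 0.85 = 7081.0 / 146.88 × 0.85 ≈ 41.0 mL/min
CrCl ≈ 41 mL/min → bracket 35–49 mL/min.
Dose for this bracket: 25 mg.

25 mg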